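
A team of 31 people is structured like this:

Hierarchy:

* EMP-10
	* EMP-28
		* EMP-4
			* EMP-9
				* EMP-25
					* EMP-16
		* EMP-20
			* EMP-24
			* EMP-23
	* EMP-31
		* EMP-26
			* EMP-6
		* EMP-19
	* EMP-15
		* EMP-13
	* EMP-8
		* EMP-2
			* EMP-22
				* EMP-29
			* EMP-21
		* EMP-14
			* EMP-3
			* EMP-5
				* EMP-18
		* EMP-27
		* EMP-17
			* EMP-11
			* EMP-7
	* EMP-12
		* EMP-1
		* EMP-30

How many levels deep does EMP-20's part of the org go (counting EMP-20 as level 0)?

The longest chain under EMP-20 runs EMP-20 → EMP-23, which is 1 level below EMP-20.

1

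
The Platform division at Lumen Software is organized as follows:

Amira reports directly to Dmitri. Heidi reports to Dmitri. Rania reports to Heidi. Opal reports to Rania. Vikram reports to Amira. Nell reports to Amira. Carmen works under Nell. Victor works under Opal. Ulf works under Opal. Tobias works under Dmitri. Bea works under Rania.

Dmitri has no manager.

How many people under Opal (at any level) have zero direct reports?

The people in Opal's organization with no one reporting to them are Ulf, Victor. That is 2.

2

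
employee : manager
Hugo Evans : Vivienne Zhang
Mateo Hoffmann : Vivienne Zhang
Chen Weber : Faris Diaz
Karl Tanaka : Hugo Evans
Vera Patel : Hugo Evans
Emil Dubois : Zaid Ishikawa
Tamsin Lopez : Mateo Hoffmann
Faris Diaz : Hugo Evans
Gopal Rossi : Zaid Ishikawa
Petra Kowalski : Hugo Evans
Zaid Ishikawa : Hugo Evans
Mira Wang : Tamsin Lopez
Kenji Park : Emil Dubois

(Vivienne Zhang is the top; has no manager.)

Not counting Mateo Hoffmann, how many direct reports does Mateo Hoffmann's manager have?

Mateo Hoffmann reports to Vivienne Zhang. Vivienne Zhang's other direct reports are Hugo Evans — 1 peer.

1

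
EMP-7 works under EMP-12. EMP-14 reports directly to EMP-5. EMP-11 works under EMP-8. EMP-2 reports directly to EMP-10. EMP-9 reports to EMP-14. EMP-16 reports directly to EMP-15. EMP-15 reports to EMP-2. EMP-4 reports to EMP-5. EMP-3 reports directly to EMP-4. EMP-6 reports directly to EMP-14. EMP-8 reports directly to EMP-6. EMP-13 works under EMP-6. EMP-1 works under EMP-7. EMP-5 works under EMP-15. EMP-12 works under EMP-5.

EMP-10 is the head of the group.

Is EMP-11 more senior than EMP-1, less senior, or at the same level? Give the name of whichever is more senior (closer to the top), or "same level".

EMP-11 is 7 levels below EMP-10; EMP-1 is 6. EMP-1 is higher.

EMP-1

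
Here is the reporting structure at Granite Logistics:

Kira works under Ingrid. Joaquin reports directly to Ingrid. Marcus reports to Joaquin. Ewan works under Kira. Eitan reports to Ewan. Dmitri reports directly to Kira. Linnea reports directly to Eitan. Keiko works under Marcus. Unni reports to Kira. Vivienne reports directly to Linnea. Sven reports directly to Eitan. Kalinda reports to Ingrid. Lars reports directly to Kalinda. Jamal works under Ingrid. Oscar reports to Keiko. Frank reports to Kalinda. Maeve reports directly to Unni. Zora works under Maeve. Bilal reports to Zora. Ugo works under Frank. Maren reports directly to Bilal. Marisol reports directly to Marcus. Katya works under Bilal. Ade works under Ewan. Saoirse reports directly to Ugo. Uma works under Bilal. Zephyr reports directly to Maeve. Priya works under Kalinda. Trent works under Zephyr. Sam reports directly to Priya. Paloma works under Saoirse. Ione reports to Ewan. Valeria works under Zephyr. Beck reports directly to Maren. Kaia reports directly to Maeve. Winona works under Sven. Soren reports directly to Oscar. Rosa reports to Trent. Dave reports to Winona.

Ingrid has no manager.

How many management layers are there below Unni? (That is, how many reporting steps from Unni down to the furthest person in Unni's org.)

5

The longest chain under Unni runs Unni → Maeve → Zora → Bilal → Maren → Beck, which is 5 levels below Unni.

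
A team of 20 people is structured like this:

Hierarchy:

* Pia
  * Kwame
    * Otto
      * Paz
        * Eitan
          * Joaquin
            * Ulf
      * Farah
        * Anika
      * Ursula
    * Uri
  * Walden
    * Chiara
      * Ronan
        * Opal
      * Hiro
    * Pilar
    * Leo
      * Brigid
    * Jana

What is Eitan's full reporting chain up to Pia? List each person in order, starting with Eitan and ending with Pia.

Eitan reports to Paz. Paz reports to Otto. Otto reports to Kwame. Kwame reports to Pia. Pia is at the top.

Eitan -> Paz -> Otto -> Kwame -> Pia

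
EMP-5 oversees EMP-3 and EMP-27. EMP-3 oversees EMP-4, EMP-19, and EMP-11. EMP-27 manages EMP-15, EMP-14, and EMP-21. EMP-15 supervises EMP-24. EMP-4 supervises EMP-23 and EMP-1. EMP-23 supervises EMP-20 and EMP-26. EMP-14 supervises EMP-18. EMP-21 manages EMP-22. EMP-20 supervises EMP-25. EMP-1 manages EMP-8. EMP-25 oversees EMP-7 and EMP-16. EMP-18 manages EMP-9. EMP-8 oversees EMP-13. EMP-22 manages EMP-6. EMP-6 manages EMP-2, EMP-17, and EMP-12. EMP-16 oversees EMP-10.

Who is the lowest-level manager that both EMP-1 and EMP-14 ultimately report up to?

EMP-5

EMP-1's chain of managers is EMP-4, EMP-3, EMP-5. EMP-14's chain of managers is EMP-27, EMP-5. The first manager that appears in both chains is EMP-5.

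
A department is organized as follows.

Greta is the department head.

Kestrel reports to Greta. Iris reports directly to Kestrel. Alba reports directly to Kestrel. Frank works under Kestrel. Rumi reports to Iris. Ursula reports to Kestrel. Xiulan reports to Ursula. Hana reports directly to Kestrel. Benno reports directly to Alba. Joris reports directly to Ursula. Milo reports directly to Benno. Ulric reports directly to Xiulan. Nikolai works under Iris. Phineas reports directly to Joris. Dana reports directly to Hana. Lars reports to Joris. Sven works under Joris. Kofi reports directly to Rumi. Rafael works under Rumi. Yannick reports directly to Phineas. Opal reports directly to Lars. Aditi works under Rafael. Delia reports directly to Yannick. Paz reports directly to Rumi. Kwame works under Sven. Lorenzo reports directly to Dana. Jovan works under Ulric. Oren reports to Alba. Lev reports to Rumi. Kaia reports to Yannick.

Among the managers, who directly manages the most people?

Kestrel

Direct-report counts: Greta has 1; Kestrel has 5; Hana has 1; Dana has 1; Ursula has 2; Joris has 3; Sven has 1; Lars has 1; Phineas has 1; Yannick has 2; Xiulan has 1; Ulric has 1; Alba has 2; Benno has 1; Iris has 2; Rumi has 4; Rafael has 1. The largest is 5, held by Kestrel.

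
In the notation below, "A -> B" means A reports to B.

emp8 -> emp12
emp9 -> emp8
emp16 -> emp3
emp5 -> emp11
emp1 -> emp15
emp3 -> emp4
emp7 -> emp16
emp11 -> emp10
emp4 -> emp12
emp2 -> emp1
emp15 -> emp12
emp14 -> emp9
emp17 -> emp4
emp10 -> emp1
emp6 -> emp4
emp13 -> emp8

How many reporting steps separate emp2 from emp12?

Chain from emp2 up to emp12: emp2 → emp1 → emp15 → emp12. That is 3 steps up, so emp2 is 3 levels below emp12.

3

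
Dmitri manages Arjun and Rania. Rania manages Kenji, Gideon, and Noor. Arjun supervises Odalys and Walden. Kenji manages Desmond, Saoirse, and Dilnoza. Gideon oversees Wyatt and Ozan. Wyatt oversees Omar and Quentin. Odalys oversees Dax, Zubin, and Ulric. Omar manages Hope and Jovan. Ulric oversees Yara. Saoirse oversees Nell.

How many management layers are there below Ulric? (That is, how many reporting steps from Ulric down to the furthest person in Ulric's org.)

The longest chain under Ulric runs Ulric → Yara, which is 1 level below Ulric.

1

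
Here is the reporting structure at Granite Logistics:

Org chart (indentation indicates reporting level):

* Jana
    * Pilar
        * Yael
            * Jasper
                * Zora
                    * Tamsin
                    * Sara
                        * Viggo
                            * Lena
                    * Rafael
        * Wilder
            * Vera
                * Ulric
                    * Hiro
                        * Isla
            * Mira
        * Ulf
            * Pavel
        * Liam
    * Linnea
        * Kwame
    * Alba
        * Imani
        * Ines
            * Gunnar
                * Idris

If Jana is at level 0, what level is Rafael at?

5

Chain from Rafael up to Jana: Rafael → Zora → Jasper → Yael → Pilar → Jana. That is 5 steps up, so Rafael is 5 levels below Jana.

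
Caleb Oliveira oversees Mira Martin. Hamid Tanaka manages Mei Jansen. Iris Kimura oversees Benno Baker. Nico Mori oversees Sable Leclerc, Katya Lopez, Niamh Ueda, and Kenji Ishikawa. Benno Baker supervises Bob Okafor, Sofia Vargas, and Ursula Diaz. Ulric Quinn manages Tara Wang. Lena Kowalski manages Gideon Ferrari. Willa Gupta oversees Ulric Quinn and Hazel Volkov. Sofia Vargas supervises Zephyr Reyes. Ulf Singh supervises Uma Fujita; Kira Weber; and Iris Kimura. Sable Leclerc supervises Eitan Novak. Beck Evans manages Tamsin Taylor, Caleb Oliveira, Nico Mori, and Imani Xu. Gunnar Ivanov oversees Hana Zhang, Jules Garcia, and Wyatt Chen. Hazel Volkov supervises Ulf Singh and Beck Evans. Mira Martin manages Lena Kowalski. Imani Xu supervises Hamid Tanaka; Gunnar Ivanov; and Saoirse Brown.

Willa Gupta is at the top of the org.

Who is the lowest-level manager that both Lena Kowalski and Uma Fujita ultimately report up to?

Lena Kowalski's chain of managers is Mira Martin, Caleb Oliveira, Beck Evans, Hazel Volkov, Willa Gupta. Uma Fujita's chain of managers is Ulf Singh, Hazel Volkov, Willa Gupta. The first manager that appears in both chains is Hazel Volkov.

Hazel Volkov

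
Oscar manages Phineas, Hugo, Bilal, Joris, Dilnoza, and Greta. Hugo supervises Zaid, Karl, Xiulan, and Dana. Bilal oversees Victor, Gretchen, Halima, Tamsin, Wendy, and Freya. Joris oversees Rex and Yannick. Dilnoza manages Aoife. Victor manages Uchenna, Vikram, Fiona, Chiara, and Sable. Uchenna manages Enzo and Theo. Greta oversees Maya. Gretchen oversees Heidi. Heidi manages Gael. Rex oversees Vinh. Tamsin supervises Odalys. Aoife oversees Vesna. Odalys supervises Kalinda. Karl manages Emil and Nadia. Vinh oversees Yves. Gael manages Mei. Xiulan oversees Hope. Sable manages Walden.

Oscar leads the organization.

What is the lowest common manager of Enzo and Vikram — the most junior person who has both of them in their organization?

Victor

Enzo's chain of managers is Uchenna, Victor, Bilal, Oscar. Vikram's chain of managers is Victor, Bilal, Oscar. The first manager that appears in both chains is Victor.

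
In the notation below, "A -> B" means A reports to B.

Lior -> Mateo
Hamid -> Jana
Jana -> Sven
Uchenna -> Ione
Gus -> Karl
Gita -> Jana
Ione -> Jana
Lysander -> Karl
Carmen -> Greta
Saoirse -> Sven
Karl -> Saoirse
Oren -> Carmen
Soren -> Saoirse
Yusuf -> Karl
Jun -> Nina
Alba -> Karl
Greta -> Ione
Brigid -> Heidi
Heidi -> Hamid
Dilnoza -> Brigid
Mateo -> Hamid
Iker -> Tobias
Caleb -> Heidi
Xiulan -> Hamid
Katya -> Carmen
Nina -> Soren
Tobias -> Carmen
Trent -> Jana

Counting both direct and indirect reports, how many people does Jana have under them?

18

Jana directly manages Hamid, Ione, Gita, Trent. Under Hamid: Xiulan, Mateo, Lior, Heidi, Caleb, Brigid, Dilnoza (7). Under Ione: Uchenna, Greta, Carmen, Oren, Katya, Tobias, Iker (7). Gita has no reports. Trent has no reports. So Jana's organization is 4 direct reports plus everyone under them: 8 + 8 + 1 + 1 = 18.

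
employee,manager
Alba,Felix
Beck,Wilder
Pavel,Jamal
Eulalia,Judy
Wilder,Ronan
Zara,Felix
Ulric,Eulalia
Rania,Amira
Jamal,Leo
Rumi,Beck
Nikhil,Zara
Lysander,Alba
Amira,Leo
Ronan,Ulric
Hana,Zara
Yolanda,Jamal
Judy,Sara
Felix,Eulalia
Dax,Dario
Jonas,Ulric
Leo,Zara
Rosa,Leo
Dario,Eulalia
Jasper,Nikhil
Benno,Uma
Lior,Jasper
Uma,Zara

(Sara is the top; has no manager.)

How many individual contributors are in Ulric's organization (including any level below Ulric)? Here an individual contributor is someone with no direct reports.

The people in Ulric's organization with no one reporting to them are Jonas, Rumi. That is 2.

2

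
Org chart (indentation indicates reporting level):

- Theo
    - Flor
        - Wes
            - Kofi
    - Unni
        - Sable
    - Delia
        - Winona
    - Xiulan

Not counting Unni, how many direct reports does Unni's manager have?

3

Unni reports to Theo. Theo's other direct reports are Flor, Delia, Xiulan — 3 peers.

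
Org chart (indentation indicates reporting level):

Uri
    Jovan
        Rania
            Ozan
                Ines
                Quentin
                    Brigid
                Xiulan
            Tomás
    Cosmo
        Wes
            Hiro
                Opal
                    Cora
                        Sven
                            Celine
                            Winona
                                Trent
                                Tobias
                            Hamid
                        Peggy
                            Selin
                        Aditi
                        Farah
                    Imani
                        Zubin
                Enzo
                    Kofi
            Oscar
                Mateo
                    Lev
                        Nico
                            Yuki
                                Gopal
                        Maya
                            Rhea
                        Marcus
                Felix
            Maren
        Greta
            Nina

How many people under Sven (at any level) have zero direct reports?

4

The people in Sven's organization with no one reporting to them are Hamid, Tobias, Trent, Celine. That is 4.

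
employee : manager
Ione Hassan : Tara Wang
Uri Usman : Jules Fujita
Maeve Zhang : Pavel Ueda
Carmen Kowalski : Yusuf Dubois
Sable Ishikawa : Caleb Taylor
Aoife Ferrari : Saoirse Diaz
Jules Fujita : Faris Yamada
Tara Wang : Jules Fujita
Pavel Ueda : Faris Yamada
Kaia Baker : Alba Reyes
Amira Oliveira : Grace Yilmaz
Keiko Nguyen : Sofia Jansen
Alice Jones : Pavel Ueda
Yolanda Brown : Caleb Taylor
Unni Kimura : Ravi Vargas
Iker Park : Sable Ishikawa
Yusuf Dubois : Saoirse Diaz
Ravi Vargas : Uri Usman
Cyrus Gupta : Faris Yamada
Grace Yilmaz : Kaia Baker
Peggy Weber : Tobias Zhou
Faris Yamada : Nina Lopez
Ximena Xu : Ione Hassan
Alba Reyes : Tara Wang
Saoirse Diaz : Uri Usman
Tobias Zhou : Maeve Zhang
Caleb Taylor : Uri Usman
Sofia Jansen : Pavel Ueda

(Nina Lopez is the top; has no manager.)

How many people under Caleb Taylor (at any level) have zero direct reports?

The people in Caleb Taylor's organization with no one reporting to them are Yolanda Brown, Iker Park. That is 2.

2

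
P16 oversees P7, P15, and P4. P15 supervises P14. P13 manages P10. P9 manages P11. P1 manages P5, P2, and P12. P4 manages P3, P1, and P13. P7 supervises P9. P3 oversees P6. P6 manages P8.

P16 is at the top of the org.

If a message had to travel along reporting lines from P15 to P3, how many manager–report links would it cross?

3

P15 is 1 level below P16, and P3 is 2 levels below P16 (their lowest common manager). The shortest path runs up from P15 to P16 and back down to P3: 1 + 2 = 3 links.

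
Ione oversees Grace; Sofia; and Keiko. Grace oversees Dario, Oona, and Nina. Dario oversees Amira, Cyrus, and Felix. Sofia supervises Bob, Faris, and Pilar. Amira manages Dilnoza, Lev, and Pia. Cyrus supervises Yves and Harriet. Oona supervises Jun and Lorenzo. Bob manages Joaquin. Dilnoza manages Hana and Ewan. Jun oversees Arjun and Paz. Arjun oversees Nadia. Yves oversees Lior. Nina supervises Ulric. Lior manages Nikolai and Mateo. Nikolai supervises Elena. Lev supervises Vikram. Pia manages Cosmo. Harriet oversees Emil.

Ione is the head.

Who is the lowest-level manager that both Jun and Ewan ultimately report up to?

Grace

Jun's chain of managers is Oona, Grace, Ione. Ewan's chain of managers is Dilnoza, Amira, Dario, Grace, Ione. The first manager that appears in both chains is Grace.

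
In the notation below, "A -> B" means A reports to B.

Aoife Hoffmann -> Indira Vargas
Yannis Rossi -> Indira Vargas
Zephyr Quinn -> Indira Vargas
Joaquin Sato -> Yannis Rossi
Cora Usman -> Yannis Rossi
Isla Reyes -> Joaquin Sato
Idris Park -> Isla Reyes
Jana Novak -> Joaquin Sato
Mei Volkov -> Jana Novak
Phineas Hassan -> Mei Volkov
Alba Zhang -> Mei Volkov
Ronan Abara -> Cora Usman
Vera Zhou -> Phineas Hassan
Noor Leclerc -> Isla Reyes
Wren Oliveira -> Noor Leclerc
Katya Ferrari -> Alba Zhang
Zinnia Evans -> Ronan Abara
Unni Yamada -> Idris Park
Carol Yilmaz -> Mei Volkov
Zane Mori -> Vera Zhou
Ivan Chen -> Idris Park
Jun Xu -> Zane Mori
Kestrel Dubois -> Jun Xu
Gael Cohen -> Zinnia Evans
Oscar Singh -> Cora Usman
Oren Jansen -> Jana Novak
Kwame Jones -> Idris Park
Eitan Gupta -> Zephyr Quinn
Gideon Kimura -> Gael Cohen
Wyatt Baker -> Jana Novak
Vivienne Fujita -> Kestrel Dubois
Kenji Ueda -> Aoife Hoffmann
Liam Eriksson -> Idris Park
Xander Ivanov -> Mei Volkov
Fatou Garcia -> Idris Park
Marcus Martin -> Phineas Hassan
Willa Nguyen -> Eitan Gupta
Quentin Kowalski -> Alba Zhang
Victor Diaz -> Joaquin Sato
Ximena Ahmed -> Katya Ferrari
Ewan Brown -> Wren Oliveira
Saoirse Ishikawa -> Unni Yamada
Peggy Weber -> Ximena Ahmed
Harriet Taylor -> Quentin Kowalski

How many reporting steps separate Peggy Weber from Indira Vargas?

Chain from Peggy Weber up to Indira Vargas: Peggy Weber → Ximena Ahmed → Katya Ferrari → Alba Zhang → Mei Volkov → Jana Novak → Joaquin Sato → Yannis Rossi → Indira Vargas. That is 8 steps up, so Peggy Weber is 8 levels below Indira Vargas.

8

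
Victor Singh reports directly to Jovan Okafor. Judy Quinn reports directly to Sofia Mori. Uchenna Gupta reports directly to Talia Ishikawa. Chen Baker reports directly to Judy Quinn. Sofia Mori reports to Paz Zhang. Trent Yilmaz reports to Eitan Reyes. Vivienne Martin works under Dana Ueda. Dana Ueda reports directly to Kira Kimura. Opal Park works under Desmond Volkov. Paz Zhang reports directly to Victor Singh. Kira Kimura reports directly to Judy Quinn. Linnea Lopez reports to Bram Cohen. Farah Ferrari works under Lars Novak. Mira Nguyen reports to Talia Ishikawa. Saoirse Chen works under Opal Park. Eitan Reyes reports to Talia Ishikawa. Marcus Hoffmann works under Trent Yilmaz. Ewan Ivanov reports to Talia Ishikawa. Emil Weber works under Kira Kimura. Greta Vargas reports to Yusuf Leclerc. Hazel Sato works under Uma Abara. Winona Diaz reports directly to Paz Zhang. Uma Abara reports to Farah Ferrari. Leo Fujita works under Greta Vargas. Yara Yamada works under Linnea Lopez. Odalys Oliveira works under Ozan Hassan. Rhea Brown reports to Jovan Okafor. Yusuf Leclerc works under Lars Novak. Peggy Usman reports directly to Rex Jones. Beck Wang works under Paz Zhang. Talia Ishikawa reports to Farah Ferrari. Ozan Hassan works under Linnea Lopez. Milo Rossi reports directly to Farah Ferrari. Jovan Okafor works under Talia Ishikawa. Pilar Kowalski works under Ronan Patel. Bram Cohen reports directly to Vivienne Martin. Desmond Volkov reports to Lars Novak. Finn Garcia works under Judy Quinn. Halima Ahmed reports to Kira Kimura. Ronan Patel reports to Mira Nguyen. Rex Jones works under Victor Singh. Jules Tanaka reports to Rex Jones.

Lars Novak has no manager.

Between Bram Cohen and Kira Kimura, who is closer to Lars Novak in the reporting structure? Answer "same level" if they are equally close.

Kira Kimura

Bram Cohen is 11 levels below Lars Novak; Kira Kimura is 8. Kira Kimura is higher.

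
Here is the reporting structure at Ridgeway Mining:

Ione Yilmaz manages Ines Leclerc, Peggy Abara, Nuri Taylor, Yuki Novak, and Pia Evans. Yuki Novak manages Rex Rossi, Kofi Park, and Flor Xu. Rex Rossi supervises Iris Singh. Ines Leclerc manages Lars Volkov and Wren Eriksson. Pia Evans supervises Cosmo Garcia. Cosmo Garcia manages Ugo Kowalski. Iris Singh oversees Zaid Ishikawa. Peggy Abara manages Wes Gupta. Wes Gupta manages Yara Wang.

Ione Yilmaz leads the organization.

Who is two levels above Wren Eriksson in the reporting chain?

Ione Yilmaz

Wren Eriksson reports to Ines Leclerc, and Ines Leclerc reports to Ione Yilmaz. So Wren Eriksson's skip-level manager is Ione Yilmaz.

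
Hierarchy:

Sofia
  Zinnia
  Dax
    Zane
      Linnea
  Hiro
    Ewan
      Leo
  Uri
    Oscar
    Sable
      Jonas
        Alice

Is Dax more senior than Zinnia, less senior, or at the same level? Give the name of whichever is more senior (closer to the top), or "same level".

Both Dax and Zinnia are 1 level below Sofia.

same level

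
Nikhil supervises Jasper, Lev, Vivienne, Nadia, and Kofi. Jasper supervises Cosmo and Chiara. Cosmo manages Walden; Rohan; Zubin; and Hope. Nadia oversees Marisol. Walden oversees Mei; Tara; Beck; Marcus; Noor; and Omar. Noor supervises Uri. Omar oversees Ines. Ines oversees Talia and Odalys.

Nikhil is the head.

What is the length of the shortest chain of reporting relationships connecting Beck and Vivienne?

Beck is 4 levels below Nikhil, and Vivienne is 1 level below Nikhil (their lowest common manager). The shortest path runs up from Beck to Nikhil and back down to Vivienne: 4 + 1 = 5 links.

5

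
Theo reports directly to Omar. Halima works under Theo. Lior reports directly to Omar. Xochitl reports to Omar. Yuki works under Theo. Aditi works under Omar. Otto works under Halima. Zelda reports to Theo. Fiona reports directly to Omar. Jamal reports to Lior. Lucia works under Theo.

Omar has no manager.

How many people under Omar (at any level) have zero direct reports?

The people in Omar's organization with no one reporting to them are Fiona, Aditi, Xochitl, Jamal, Lucia, Zelda, Yuki, Otto. That is 8.

8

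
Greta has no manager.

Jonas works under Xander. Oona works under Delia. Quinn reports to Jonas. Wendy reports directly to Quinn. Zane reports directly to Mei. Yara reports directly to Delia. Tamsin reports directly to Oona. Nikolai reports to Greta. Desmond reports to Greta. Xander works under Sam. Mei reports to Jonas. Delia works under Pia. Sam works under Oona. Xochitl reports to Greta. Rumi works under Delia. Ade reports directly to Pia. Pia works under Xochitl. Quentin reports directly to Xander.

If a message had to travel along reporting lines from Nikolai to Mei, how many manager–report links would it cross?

9

Nikolai is 1 level below Greta, and Mei is 8 levels below Greta (their lowest common manager). The shortest path runs up from Nikolai to Greta and back down to Mei: 1 + 8 = 9 links.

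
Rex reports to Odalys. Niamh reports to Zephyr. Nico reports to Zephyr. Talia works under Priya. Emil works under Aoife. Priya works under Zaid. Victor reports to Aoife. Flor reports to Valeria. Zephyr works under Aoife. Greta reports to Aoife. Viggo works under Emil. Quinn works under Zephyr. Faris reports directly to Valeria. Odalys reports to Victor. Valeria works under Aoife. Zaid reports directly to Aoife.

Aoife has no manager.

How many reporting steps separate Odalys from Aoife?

2

Chain from Odalys up to Aoife: Odalys → Victor → Aoife. That is 2 steps up, so Odalys is 2 levels below Aoife.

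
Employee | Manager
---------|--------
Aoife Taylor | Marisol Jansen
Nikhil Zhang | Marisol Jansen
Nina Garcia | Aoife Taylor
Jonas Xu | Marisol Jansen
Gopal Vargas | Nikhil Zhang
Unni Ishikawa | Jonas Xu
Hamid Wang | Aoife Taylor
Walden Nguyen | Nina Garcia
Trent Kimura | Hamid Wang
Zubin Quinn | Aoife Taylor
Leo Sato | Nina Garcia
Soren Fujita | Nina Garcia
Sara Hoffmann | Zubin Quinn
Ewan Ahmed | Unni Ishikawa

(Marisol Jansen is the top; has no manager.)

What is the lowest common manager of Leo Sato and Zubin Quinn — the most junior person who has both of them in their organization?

Aoife Taylor

Leo Sato's chain of managers is Nina Garcia, Aoife Taylor, Marisol Jansen. Zubin Quinn's chain of managers is Aoife Taylor, Marisol Jansen. The first manager that appears in both chains is Aoife Taylor.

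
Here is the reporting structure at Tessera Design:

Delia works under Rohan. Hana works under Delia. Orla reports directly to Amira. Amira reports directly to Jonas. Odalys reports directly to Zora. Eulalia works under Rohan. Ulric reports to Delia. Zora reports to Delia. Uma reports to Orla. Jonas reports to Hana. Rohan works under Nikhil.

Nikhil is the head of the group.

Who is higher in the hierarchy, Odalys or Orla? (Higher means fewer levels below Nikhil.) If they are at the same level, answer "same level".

Odalys is 4 levels below Nikhil; Orla is 6. Odalys is higher.

Odalys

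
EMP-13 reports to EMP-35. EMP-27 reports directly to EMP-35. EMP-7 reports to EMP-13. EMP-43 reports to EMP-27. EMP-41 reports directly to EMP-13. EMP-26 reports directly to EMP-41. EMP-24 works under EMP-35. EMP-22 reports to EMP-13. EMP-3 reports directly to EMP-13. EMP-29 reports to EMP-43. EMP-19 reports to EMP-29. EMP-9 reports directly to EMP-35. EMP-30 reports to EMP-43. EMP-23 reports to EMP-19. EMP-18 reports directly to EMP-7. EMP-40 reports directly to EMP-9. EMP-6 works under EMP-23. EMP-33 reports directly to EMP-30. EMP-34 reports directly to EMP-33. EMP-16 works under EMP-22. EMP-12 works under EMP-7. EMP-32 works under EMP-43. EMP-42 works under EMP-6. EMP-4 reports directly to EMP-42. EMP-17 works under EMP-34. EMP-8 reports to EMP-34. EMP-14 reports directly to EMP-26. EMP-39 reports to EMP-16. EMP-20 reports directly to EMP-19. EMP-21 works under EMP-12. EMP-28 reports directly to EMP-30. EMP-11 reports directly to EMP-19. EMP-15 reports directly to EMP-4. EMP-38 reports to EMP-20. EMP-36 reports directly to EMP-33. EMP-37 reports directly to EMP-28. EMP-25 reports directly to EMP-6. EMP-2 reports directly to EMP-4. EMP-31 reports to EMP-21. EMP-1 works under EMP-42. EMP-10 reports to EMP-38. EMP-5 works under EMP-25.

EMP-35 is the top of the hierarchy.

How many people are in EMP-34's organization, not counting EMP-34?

2

EMP-34 directly manages EMP-17, EMP-8. EMP-17 has no reports. EMP-8 has no reports. So EMP-34's organization is 2 direct reports plus everyone under them: 1 + 1 = 2.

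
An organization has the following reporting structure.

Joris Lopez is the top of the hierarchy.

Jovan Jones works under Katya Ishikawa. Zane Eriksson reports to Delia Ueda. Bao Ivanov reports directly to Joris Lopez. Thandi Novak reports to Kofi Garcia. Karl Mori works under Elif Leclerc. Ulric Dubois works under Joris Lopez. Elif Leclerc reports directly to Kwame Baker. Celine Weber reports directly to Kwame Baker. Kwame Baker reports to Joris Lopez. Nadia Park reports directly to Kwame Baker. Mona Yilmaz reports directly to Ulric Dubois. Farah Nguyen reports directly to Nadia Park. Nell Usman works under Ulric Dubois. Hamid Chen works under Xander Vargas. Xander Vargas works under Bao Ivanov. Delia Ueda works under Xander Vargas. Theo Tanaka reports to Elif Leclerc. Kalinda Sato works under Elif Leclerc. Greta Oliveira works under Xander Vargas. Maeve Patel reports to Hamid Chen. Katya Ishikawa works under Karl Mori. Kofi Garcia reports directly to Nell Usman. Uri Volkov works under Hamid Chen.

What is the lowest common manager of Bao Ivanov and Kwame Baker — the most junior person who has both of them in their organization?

Bao Ivanov's chain of managers is Joris Lopez. Kwame Baker's chain of managers is Joris Lopez. The first manager that appears in both chains is Joris Lopez.

Joris Lopez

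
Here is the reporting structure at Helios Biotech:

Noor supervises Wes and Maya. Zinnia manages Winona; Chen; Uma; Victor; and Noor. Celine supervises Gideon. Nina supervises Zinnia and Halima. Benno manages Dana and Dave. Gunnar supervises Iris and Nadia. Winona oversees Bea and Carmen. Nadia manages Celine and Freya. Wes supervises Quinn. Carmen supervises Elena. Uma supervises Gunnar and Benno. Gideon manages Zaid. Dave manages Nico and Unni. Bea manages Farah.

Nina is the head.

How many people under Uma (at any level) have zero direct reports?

6

The people in Uma's organization with no one reporting to them are Dana, Unni, Nico, Iris, Freya, Zaid. That is 6.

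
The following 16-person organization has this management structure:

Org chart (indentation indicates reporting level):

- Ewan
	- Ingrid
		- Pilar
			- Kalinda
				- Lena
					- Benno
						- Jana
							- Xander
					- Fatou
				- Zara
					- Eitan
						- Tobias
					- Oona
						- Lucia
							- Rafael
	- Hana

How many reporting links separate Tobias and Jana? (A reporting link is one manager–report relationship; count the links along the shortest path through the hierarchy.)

6

Tobias is 3 levels below Kalinda, and Jana is 3 levels below Kalinda (their lowest common manager). The shortest path runs up from Tobias to Kalinda and back down to Jana: 3 + 3 = 6 links.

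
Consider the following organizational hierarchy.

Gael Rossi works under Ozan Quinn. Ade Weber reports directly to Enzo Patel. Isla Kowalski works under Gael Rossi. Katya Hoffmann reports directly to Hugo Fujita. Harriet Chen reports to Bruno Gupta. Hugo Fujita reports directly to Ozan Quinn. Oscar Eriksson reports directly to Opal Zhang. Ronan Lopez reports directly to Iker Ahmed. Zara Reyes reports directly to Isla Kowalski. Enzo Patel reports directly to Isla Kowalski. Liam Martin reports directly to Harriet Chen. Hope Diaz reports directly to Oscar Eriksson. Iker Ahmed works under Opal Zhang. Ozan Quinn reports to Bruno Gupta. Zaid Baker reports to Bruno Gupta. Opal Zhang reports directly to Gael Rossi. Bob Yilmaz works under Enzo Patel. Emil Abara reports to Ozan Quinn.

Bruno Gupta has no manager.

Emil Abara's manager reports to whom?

Emil Abara reports to Ozan Quinn, and Ozan Quinn reports to Bruno Gupta. So Emil Abara's skip-level manager is Bruno Gupta.

Bruno Gupta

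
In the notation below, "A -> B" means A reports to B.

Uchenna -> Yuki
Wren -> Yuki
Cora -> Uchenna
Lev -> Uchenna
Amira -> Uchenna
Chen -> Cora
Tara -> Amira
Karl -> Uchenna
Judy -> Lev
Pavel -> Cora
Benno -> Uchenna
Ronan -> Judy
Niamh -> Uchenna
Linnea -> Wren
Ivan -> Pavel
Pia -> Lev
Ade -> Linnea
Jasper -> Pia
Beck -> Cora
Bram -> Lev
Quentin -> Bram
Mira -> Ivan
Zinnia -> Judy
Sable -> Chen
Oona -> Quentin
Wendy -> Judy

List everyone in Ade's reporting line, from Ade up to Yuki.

Ade -> Linnea -> Wren -> Yuki

Ade reports to Linnea. Linnea reports to Wren. Wren reports to Yuki. Yuki is at the top.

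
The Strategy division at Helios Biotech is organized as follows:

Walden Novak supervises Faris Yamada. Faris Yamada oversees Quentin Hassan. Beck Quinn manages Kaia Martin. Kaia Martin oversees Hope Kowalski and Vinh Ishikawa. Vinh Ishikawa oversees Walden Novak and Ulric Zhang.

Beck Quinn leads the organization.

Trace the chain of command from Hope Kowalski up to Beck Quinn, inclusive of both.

Hope Kowalski -> Kaia Martin -> Beck Quinn

Hope Kowalski reports to Kaia Martin. Kaia Martin reports to Beck Quinn. Beck Quinn is at the top.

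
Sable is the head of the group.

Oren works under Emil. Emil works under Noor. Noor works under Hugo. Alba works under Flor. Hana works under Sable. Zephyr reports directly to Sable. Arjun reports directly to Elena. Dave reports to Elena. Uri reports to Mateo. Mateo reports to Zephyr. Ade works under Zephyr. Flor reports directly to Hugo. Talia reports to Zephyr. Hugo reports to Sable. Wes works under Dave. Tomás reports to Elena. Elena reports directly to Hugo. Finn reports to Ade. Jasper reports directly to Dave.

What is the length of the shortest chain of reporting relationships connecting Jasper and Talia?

6

Jasper is 4 levels below Sable, and Talia is 2 levels below Sable (their lowest common manager). The shortest path runs up from Jasper to Sable and back down to Talia: 4 + 2 = 6 links.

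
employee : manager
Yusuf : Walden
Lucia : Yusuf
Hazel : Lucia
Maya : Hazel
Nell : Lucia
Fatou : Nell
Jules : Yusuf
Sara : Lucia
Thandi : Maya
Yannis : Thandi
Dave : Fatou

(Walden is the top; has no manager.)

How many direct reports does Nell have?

1

Nell directly manages Fatou. That is 1 direct report.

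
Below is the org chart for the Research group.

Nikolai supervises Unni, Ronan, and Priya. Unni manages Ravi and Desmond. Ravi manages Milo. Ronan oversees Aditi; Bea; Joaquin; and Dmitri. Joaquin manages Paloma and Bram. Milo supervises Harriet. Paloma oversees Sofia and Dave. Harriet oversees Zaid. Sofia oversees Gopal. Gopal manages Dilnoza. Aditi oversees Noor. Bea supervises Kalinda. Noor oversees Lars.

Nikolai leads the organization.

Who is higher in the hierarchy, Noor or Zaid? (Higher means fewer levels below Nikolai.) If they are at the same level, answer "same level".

Noor is 3 levels below Nikolai; Zaid is 5. Noor is higher.

Noor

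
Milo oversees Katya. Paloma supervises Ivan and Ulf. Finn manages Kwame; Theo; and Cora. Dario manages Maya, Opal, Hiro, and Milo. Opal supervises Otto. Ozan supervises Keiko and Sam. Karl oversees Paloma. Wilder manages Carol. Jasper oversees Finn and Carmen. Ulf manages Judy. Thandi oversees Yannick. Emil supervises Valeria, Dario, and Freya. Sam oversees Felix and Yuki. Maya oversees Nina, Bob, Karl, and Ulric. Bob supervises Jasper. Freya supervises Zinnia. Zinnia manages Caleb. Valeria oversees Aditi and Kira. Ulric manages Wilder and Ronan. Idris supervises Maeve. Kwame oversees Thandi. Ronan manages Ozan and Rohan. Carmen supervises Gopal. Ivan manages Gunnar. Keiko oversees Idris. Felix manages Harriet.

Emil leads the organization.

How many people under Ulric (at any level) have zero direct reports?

The people in Ulric's organization with no one reporting to them are Carol, Rohan, Yuki, Harriet, Maeve. That is 5.

5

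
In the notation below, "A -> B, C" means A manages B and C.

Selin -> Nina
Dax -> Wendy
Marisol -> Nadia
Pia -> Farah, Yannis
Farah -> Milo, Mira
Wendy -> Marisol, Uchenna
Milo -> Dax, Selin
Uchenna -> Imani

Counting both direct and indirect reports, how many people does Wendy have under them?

Wendy directly manages Marisol, Uchenna. Under Marisol: Nadia (1). Under Uchenna: Imani (1). So Wendy's organization is 2 direct reports plus everyone under them: 2 + 2 = 4.

4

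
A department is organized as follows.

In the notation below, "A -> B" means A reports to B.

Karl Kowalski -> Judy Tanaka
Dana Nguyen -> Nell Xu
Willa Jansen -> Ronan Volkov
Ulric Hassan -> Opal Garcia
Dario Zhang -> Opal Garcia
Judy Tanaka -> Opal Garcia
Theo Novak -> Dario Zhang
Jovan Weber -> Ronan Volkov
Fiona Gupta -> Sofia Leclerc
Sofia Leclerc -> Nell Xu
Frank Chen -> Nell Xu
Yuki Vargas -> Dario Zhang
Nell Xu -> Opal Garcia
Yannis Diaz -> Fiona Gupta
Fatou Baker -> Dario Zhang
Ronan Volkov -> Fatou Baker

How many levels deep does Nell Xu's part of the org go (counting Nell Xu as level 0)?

The longest chain under Nell Xu runs Nell Xu → Sofia Leclerc → Fiona Gupta → Yannis Diaz, which is 3 levels below Nell Xu.

3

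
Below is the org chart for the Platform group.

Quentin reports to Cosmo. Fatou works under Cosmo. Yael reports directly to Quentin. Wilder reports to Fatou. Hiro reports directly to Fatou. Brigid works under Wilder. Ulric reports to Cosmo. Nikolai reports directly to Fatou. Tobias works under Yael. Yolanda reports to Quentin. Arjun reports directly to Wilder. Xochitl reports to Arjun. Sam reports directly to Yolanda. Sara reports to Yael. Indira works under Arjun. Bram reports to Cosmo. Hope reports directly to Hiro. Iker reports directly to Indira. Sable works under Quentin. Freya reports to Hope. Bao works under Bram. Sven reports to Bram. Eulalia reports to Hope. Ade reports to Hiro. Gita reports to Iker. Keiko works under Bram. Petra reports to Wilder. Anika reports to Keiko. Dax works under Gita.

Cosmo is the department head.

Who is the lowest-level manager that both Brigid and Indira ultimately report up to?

Brigid's chain of managers is Wilder, Fatou, Cosmo. Indira's chain of managers is Arjun, Wilder, Fatou, Cosmo. The first manager that appears in both chains is Wilder.

Wilder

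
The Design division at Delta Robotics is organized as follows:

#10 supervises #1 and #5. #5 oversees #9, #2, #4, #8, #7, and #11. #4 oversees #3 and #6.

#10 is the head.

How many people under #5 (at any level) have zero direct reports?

The people in #5's organization with no one reporting to them are #11, #7, #8, #6, #3, #2, #9. That is 7.

7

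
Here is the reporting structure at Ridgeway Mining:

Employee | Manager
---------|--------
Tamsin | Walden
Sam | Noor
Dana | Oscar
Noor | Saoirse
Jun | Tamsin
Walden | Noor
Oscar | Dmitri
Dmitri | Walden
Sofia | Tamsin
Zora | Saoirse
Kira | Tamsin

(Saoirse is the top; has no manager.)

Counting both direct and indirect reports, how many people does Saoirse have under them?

11

Saoirse directly manages Noor, Zora. Under Noor: Sam, Walden, Dmitri, Oscar, Dana, Tamsin, Sofia, Kira, Jun (9). Zora has no reports. So Saoirse's organization is 2 direct reports plus everyone under them: 10 + 1 = 11.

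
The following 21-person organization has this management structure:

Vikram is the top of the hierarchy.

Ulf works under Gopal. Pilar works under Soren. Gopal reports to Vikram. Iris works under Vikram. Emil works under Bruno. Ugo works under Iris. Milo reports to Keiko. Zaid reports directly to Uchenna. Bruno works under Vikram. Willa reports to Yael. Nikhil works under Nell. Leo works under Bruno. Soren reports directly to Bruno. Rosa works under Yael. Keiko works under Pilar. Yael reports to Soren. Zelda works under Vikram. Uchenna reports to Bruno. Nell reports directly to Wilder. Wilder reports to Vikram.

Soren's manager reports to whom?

Soren reports to Bruno, and Bruno reports to Vikram. So Soren's skip-level manager is Vikram.

Vikram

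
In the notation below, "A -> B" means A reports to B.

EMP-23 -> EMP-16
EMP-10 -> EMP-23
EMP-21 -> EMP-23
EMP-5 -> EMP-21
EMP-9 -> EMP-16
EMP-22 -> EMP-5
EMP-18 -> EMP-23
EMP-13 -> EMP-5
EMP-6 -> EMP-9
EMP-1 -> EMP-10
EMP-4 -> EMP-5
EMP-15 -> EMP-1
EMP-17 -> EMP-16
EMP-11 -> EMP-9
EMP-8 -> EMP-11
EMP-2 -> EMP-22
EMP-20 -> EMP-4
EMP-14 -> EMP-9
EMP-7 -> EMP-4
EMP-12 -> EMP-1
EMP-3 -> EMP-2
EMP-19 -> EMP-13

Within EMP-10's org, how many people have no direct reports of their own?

2

The people in EMP-10's organization with no one reporting to them are EMP-12, EMP-15. That is 2.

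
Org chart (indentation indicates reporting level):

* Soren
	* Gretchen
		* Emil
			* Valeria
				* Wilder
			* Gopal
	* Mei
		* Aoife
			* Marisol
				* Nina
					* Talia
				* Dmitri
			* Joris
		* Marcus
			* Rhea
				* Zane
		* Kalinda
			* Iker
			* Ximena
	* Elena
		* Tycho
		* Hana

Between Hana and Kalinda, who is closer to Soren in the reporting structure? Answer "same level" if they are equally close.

same level

Both Hana and Kalinda are 2 levels below Soren.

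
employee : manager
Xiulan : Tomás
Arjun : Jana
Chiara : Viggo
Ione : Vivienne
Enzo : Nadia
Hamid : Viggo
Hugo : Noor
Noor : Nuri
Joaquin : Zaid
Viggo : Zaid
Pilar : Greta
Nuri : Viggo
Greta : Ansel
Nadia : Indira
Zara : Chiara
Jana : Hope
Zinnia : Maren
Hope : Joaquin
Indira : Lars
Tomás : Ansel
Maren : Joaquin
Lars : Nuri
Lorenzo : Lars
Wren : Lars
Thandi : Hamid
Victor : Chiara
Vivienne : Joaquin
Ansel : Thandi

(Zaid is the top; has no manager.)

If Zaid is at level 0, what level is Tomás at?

Chain from Tomás up to Zaid: Tomás → Ansel → Thandi → Hamid → Viggo → Zaid. That is 5 steps up, so Tomás is 5 levels below Zaid.

5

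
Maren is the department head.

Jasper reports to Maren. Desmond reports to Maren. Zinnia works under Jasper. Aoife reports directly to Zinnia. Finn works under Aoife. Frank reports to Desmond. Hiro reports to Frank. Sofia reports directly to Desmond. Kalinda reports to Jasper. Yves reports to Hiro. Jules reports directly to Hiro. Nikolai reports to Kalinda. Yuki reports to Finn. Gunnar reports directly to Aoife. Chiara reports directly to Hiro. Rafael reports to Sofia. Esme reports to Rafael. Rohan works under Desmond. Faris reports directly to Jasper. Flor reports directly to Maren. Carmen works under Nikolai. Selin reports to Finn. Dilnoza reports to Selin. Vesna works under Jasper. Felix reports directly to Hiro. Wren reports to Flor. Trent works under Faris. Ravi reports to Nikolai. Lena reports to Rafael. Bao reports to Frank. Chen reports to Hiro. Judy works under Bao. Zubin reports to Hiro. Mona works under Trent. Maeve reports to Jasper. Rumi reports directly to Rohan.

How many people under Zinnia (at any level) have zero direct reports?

The people in Zinnia's organization with no one reporting to them are Gunnar, Dilnoza, Yuki. That is 3.

3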